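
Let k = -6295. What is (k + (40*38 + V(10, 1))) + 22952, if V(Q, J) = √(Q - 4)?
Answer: 18177 + √6 ≈ 18179.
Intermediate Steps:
V(Q, J) = √(-4 + Q)
(k + (40*38 + V(10, 1))) + 22952 = (-6295 + (40*38 + √(-4 + 10))) + 22952 = (-6295 + (1520 + √6)) + 22952 = (-4775 + √6) + 22952 = 18177 + √6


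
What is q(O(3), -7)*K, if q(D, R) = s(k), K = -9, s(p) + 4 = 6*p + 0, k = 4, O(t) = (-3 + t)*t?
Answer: -180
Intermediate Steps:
O(t) = t*(-3 + t)
s(p) = -4 + 6*p (s(p) = -4 + (6*p + 0) = -4 + 6*p)
q(D, R) = 20 (q(D, R) = -4 + 6*4 = -4 + 24 = 20)
q(O(3), -7)*K = 20*(-9) = -180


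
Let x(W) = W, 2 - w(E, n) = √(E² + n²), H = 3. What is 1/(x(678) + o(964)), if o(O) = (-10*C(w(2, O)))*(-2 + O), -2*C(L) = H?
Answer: 1/15108 ≈ 6.6190e-5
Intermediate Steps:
w(E, n) = 2 - √(E² + n²)
C(L) = -3/2 (C(L) = -½*3 = -3/2)
o(O) = -30 + 15*O (o(O) = (-10*(-3/2))*(-2 + O) = 15*(-2 + O) = -30 + 15*O)
1/(x(678) + o(964)) = 1/(678 + (-30 + 15*964)) = 1/(678 + (-30 + 14460)) = 1/(678 + 14430) = 1/15108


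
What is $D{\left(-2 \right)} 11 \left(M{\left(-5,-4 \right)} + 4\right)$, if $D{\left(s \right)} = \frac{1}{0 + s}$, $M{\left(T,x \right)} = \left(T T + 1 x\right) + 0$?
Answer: $- \frac{275}{2} \approx -137.5$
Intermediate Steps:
$M{\left(T,x \right)} = x + T^{2}$ ($M{\left(T,x \right)} = \left(T^{2} + x\right) + 0 = \left(x + T^{2}\right) + 0 = x + T^{2}$)
$D{\left(s \right)} = \frac{1}{s}$
$D{\left(-2 \right)} 11 \left(M{\left(-5,-4 \right)} + 4\right) = \frac{11 \left(\left(-4 + \left(-5\right)^{2}\right) + 4\right)}{-2} = - \frac{11 \left(\left(-4 + 25\right) + 4\right)}{2} = - \frac{11 \left(21 + 4\right)}{2} = - \frac{11 \cdot 25}{2} = \left(- \frac{1}{2}\right) 275 = - \frac{275}{2}$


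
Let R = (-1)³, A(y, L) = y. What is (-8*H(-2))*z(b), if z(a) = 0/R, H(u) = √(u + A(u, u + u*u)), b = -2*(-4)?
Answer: 0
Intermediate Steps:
b = 8
H(u) = √2*√u (H(u) = √(u + u) = √(2*u) = √2*√u)
R = -1
z(a) = 0 (z(a) = 0/(-1) = 0*(-1) = 0)
(-8*H(-2))*z(b) = -8*√2*√(-2)*0 = -8*√2*I*√2*0 = -16*I*0 = 0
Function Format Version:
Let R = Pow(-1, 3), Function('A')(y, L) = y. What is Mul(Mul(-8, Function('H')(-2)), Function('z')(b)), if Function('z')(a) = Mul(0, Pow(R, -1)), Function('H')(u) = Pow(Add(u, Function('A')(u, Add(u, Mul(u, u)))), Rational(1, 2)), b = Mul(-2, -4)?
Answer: 0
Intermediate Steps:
b = 8
Function('H')(u) = Mul(Pow(2, Rational(1, 2)), Pow(u, Rational(1, 2))) (Function('H')(u) = Pow(Add(u, u), Rational(1, 2)) = Pow(Mul(2, u), Rational(1, 2)) = Mul(Pow(2, Rational(1, 2)), Pow(u, Rational(1, 2))))
R = -1
Function('z')(a) = 0 (Function('z')(a) = Mul(0, Pow(-1, -1)) = Mul(0, -1) = 0)
Mul(Mul(-8, Function('H')(-2)), Function('z')(b)) = Mul(Mul(-8, Mul(Pow(2, Rational(1, 2)), Pow(-2, Rational(1, 2)))), 0) = Mul(Mul(-8, Mul(Pow(2, Rational(1, 2)), Mul(I, Pow(2, Rational(1, 2))))), 0) = Mul(Mul(-8, Mul(2, I)), 0) = Mul(Mul(-16, I), 0) = 0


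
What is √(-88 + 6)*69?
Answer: 69*I*√82 ≈ 624.82*I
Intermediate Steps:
√(-88 + 6)*69 = √(-82)*69 = (I*√82)*69 = 69*I*√82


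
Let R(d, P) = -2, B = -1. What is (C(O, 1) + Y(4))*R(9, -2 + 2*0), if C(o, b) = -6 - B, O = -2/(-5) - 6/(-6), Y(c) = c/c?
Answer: 8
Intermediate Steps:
Y(c) = 1
O = 7/5 (O = -2*(-1/5) - 6*(-1/6) = 2/5 + 1 = 7/5 ≈ 1.4000)
C(o, b) = -5 (C(o, b) = -6 - 1*(-1) = -6 + 1 = -5)
(C(O, 1) + Y(4))*R(9, -2 + 2*0) = (-5 + 1)*(-2) = -4*(-2) = 8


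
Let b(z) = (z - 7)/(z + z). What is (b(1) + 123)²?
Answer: 14400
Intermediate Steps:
b(z) = (-7 + z)/(2*z) (b(z) = (-7 + z)/((2*z)) = (-7 + z)*(1/(2*z)) = (-7 + z)/(2*z))
(b(1) + 123)² = ((½)*(-7 + 1)/1 + 123)² = ((½)*1*(-6) + 123)² = (-3 + 123)² = 120² = 14400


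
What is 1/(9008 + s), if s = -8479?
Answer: 1/529 ≈ 0.0018904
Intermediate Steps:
1/(9008 + s) = 1/(9008 - 8479) = 1/529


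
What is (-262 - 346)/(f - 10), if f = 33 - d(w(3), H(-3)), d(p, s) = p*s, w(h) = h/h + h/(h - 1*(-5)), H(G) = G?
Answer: -4864/217 ≈ -22.415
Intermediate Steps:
w(h) = 1 + h/(5 + h) (w(h) = 1 + h/(h + 5) = 1 + h/(5 + h))
f = 297/8 (f = 33 - (5 + 2*3)/(5 + 3)*(-3) = 33 - (5 + 6)/8*(-3) = 33 - (⅛)*11*(-3) = 33 - 11*(-3)/8 = 33 - 1*(-33/8) = 33 + 33/8 = 297/8 ≈ 37.125)
(-262 - 346)/(f - 10) = (-262 - 346)/(297/8 - 10) = -608/217/8 = -608*8/217 = -4864/217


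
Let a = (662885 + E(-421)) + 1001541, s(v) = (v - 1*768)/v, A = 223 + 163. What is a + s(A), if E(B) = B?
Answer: 321152774/193 ≈ 1.6640e+6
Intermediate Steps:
A = 386
s(v) = (-768 + v)/v (s(v) = (v - 768)/v = (-768 + v)/v)
a = 1664005 (a = (662885 - 421) + 1001541 = 662464 + 1001541 = 1664005)
a + s(A) = 1664005 + (-768 + 386)/386 = 1664005 + (1/386)*(-382) = 1664005 - 191/193 = 321152774/193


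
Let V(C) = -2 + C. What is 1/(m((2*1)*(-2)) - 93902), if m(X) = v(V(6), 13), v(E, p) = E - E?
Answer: -1/93902 ≈ -1.0649e-5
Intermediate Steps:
v(E, p) = 0
m(X) = 0
1/(m((2*1)*(-2)) - 93902) = 1/(0 - 93902) = 1/(-93902) = -1/93902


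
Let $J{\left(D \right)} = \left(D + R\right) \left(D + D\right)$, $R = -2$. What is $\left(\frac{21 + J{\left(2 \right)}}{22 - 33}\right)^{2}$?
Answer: $\frac{441}{121} \approx 3.6446$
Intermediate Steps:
$J{\left(D \right)} = 2 D \left(-2 + D\right)$ ($J{\left(D \right)} = \left(D - 2\right) \left(D + D\right) = \left(-2 + D\right) 2 D = 2 D \left(-2 + D\right)$)
$\left(\frac{21 + J{\left(2 \right)}}{22 - 33}\right)^{2} = \left(\frac{21 + 2 \cdot 2 \left(-2 + 2\right)}{22 - 33}\right)^{2} = \left(\frac{21 + 2 \cdot 2 \cdot 0}{-11}\right)^{2} = \left(\left(21 + 0\right) \left(- \frac{1}{11}\right)\right)^{2} = \left(21 \left(- \frac{1}{11}\right)\right)^{2} = \left(- \frac{21}{11}\right)^{2} = \frac{441}{121}$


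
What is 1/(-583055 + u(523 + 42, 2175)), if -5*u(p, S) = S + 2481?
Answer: -5/2919931 ≈ -1.7124e-6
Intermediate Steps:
u(p, S) = -2481/5 - S/5 (u(p, S) = -(S + 2481)/5 = -(2481 + S)/5 = -2481/5 - S/5)
1/(-583055 + u(523 + 42, 2175)) = 1/(-583055 + (-2481/5 - ⅕*2175)) = 1/(-583055 + (-2481/5 - 435)) = 1/(-583055 - 4656/5) = 1/(-2919931/5) = -5/2919931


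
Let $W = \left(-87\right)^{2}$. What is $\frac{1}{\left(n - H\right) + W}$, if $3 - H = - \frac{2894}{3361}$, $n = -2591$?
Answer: $\frac{3361}{16718081} \approx 0.00020104$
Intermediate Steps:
$H = \frac{12977}{3361}$ ($H = 3 - - \frac{2894}{3361} = 3 + \frac{2894}{3361} = \frac{12977}{3361} \approx 3.8611$)
$W = 7569$
$\frac{1}{\left(n - H\right) + W} = \frac{1}{\left(-2591 - \frac{12977}{3361}\right) + 7569} = \frac{1}{- \frac{8721328}{3361} + 7569} = \frac{1}{\frac{16718081}{3361}} = \frac{3361}{16718081}$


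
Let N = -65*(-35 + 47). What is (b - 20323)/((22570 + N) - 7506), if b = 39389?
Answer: 9533/7142 ≈ 1.3348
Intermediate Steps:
N = -780 (N = -65*12 = -780)
(b - 20323)/((22570 + N) - 7506) = (39389 - 20323)/((22570 - 780) - 7506) = 19066/(21790 - 7506) = 19066/14284 = 19066*(1/14284) = 9533/7142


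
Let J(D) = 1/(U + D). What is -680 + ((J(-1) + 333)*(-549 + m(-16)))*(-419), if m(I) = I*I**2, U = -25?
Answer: 16848711855/26 ≈ 6.4803e+8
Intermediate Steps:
m(I) = I**3
J(D) = 1/(-25 + D)
-680 + ((J(-1) + 333)*(-549 + m(-16)))*(-419) = -680 + ((1/(-25 - 1) + 333)*(-549 + (-16)**3))*(-419) = -680 + ((1/(-26) + 333)*(-549 - 4096))*(-419) = -680 + ((-1/26 + 333)*(-4645))*(-419) = -680 + ((8657/26)*(-4645))*(-419) = -680 - 40211765/26*(-419) = -680 + 16848729535/26 = 16848711855/26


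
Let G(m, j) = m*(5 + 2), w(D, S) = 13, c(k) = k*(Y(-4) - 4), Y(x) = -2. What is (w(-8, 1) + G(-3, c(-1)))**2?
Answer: 64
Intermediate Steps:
c(k) = -6*k (c(k) = k*(-2 - 4) = k*(-6) = -6*k)
G(m, j) = 7*m (G(m, j) = m*7 = 7*m)
(w(-8, 1) + G(-3, c(-1)))**2 = (13 + 7*(-3))**2 = (13 - 21)**2 = (-8)**2 = 64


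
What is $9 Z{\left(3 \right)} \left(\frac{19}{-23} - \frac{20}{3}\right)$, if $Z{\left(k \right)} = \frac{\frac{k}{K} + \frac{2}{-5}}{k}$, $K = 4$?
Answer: $- \frac{3619}{460} \approx -7.8674$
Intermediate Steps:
$Z{\left(k \right)} = \frac{- \frac{2}{5} + \frac{k}{4}}{k}$ ($Z{\left(k \right)} = \frac{\frac{k}{4} + \frac{2}{-5}}{k} = \frac{k \frac{1}{4} + 2 \left(- \frac{1}{5}\right)}{k} = \frac{\frac{k}{4} - \frac{2}{5}}{k} = \frac{- \frac{2}{5} + \frac{k}{4}}{k}$)
$9 Z{\left(3 \right)} \left(\frac{19}{-23} - \frac{20}{3}\right) = 9 \frac{-8 + 5 \cdot 3}{20 \cdot 3} \left(\frac{19}{-23} - \frac{20}{3}\right) = 9 \cdot \frac{1}{20} \cdot \frac{1}{3} \left(-8 + 15\right) \left(19 \left(- \frac{1}{23}\right) - \frac{20}{3}\right) = 9 \cdot \frac{1}{20} \cdot \frac{1}{3} \cdot 7 \left(- \frac{19}{23} - \frac{20}{3}\right) = 9 \cdot \frac{7}{60} \left(- \frac{517}{69}\right) = \frac{21}{20} \left(- \frac{517}{69}\right) = - \frac{3619}{460}$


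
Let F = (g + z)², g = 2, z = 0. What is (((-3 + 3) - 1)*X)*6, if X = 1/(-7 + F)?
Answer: 2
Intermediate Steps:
F = 4 (F = (2 + 0)² = 2² = 4)
X = -⅓ (X = 1/(-7 + 4) = 1/(-3) = -⅓ ≈ -0.33333)
(((-3 + 3) - 1)*X)*6 = (((-3 + 3) - 1)*(-⅓))*6 = ((0 - 1)*(-⅓))*6 = -1*(-⅓)*6 = (⅓)*6 = 2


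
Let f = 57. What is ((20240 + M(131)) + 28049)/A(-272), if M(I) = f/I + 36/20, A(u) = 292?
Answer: 31630759/191260 ≈ 165.38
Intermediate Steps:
M(I) = 9/5 + 57/I (M(I) = 57/I + 36/20 = 57/I + 36*(1/20) = 57/I + 9/5 = 9/5 + 57/I)
((20240 + M(131)) + 28049)/A(-272) = ((20240 + (9/5 + 57/131)) + 28049)/292 = ((20240 + (9/5 + 57*(1/131))) + 28049)*(1/292) = ((20240 + (9/5 + 57/131)) + 28049)*(1/292) = ((20240 + 1464/655) + 28049)*(1/292) = (13258664/655 + 28049)*(1/292) = (31630759/655)*(1/292) = 31630759/191260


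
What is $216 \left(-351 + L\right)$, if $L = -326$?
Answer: $-146232$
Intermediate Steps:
$216 \left(-351 + L\right) = 216 \left(-351 - 326\right) = 216 \left(-677\right) = -146232$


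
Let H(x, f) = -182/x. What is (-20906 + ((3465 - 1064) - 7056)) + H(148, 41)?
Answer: -1891605/74 ≈ -25562.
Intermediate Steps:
(-20906 + ((3465 - 1064) - 7056)) + H(148, 41) = (-20906 + ((3465 - 1064) - 7056)) - 182/148 = (-20906 + (2401 - 7056)) - 182*1/148 = (-20906 - 4655) - 91/74 = -25561 - 91/74 = -1891605/74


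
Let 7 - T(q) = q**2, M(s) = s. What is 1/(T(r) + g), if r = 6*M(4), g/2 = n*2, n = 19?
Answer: -1/493 ≈ -0.0020284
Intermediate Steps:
g = 76 (g = 2*(19*2) = 2*38 = 76)
r = 24 (r = 6*4 = 24)
T(q) = 7 - q**2
1/(T(r) + g) = 1/((7 - 1*24**2) + 76) = 1/((7 - 1*576) + 76) = 1/((7 - 576) + 76) = 1/(-569 + 76) = 1/(-493) = -1/493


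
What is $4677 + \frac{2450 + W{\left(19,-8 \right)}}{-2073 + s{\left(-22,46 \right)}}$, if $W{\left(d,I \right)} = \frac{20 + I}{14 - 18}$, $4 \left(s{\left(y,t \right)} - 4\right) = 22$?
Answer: $\frac{19297085}{4127} \approx 4675.8$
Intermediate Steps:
$s{\left(y,t \right)} = \frac{19}{2}$ ($s{\left(y,t \right)} = 4 + \frac{1}{4} \cdot 22 = 4 + \frac{11}{2} = \frac{19}{2}$)
$W{\left(d,I \right)} = -5 - \frac{I}{4}$ ($W{\left(d,I \right)} = \frac{20 + I}{-4} = \left(20 + I\right) \left(- \frac{1}{4}\right) = -5 - \frac{I}{4}$)
$4677 + \frac{2450 + W{\left(19,-8 \right)}}{-2073 + s{\left(-22,46 \right)}} = 4677 + \frac{2450 - 3}{-2073 + \frac{19}{2}} = 4677 + \frac{2450 + \left(-5 + 2\right)}{- \frac{4127}{2}} = 4677 + \left(2450 - 3\right) \left(- \frac{2}{4127}\right) = 4677 + 2447 \left(- \frac{2}{4127}\right) = 4677 - \frac{4894}{4127} = \frac{19297085}{4127}$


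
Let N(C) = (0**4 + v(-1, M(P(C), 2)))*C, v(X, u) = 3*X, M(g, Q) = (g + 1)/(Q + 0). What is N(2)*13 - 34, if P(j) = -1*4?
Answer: -112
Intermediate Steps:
P(j) = -4
M(g, Q) = (1 + g)/Q
N(C) = -3*C (N(C) = (0**4 + 3*(-1))*C = (0 - 3)*C = -3*C)
N(2)*13 - 34 = -3*2*13 - 34 = -6*13 - 34 = -78 - 34 = -112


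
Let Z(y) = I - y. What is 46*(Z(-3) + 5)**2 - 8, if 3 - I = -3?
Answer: 9008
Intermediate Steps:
I = 6 (I = 3 - 1*(-3) = 3 + 3 = 6)
Z(y) = 6 - y
46*(Z(-3) + 5)**2 - 8 = 46*((6 - 1*(-3)) + 5)**2 - 8 = 46*((6 + 3) + 5)**2 - 8 = 46*(9 + 5)**2 - 8 = 46*14**2 - 8 = 46*196 - 8 = 9016 - 8 = 9008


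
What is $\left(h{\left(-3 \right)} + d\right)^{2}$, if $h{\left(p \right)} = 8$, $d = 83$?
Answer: $8281$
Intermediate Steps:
$\left(h{\left(-3 \right)} + d\right)^{2} = \left(8 + 83\right)^{2} = 91^{2} = 8281$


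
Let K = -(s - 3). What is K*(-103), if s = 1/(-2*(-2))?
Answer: -1133/4 ≈ -283.25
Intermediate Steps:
s = 1/4 ≈ 0.25000
K = 11/4 (K = -(1/4 - 3) = -1*(-11/4) = 11/4 ≈ 2.7500)
K*(-103) = (11/4)*(-103) = -1133/4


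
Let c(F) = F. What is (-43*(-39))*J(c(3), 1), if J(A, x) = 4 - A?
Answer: 1677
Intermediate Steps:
(-43*(-39))*J(c(3), 1) = (-43*(-39))*(4 - 1*3) = 1677*(4 - 3) = 1677*1 = 1677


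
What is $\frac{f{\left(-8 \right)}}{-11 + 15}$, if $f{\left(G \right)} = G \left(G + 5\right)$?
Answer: $6$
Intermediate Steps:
$f{\left(G \right)} = G \left(5 + G\right)$
$\frac{f{\left(-8 \right)}}{-11 + 15} = \frac{\left(-8\right) \left(5 - 8\right)}{-11 + 15} = \frac{\left(-8\right) \left(-3\right)}{4} = \frac{1}{4} \cdot 24 = 6$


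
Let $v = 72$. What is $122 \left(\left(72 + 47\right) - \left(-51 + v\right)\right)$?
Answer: $11956$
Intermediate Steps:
$122 \left(\left(72 + 47\right) - \left(-51 + v\right)\right) = 122 \left(\left(72 + 47\right) + \left(51 - 72\right)\right) = 122 \left(119 + \left(51 - 72\right)\right) = 122 \left(119 - 21\right) = 122 \cdot 98 = 11956$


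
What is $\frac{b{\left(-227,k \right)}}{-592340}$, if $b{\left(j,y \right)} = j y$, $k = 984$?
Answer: $\frac{55842}{148085} \approx 0.37709$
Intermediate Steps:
$\frac{b{\left(-227,k \right)}}{-592340} = \frac{\left(-227\right) 984}{-592340} = \left(-223368\right) \left(- \frac{1}{592340}\right) = \frac{55842}{148085}$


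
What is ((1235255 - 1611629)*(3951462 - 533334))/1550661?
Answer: -61261643232/73841 ≈ -8.2964e+5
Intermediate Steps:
((1235255 - 1611629)*(3951462 - 533334))/1550661 = -376374*3418128*(1/1550661) = -1286494507872*1/1550661 = -61261643232/73841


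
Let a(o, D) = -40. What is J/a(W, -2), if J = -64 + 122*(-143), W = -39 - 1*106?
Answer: 1751/4 ≈ 437.75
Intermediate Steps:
W = -145 (W = -39 - 106 = -145)
J = -17510 (J = -64 - 17446 = -17510)
J/a(W, -2) = -17510/(-40) = -17510*(-1/40) = 1751/4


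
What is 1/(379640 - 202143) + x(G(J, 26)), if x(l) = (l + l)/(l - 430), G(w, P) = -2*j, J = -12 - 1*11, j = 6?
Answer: 125305/2307461 ≈ 0.054304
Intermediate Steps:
J = -23 (J = -12 - 11 = -23)
G(w, P) = -12 (G(w, P) = -2*6 = -12)
x(l) = 2*l/(-430 + l) (x(l) = (2*l)/(-430 + l) = 2*l/(-430 + l))
1/(379640 - 202143) + x(G(J, 26)) = 1/(379640 - 202143) + 2*(-12)/(-430 - 12) = 1/177497 + 2*(-12)/(-442) = 1/177497 + 2*(-12)*(-1/442) = 1/177497 + 12/221 = 125305/2307461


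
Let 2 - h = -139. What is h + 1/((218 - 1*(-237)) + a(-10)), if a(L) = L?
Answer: 62746/445 ≈ 141.00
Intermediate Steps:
h = 141 (h = 2 - 1*(-139) = 2 + 139 = 141)
h + 1/((218 - 1*(-237)) + a(-10)) = 141 + 1/((218 - 1*(-237)) - 10) = 141 + 1/((218 + 237) - 10) = 141 + 1/(455 - 10) = 141 + 1/445 = 62746/445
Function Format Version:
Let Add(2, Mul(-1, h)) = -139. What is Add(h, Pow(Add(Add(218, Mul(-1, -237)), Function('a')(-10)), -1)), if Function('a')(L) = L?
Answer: Rational(62746, 445) ≈ 141.00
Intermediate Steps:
h = 141 (h = Add(2, Mul(-1, -139)) = Add(2, 139) = 141)
Add(h, Pow(Add(Add(218, Mul(-1, -237)), Function('a')(-10)), -1)) = Add(141, Pow(Add(Add(218, Mul(-1, -237)), -10), -1)) = Add(141, Pow(Add(Add(218, 237), -10), -1)) = Add(141, Pow(Add(455, -10), -1)) = Add(141, Pow(445, -1)) = Add(141, Rational(1, 445)) = Rational(62746, 445)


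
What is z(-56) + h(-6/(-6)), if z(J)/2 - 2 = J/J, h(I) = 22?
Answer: 28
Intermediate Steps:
z(J) = 6 (z(J) = 4 + 2*(J/J) = 4 + 2*1 = 4 + 2 = 6)
z(-56) + h(-6/(-6)) = 6 + 22 = 28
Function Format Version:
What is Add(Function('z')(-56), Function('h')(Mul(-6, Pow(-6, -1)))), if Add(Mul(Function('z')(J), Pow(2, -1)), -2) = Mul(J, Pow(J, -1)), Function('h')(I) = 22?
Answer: 28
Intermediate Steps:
Function('z')(J) = 6 (Function('z')(J) = Add(4, Mul(2, Mul(J, Pow(J, -1)))) = Add(4, Mul(2, 1)) = Add(4, 2) = 6)
Add(Function('z')(-56), Function('h')(Mul(-6, Pow(-6, -1)))) = Add(6, 22) = 28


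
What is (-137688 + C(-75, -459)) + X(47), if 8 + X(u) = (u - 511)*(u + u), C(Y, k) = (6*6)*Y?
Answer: -184012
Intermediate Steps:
C(Y, k) = 36*Y
X(u) = -8 + 2*u*(-511 + u) (X(u) = -8 + (u - 511)*(u + u) = -8 + (-511 + u)*(2*u) = -8 + 2*u*(-511 + u))
(-137688 + C(-75, -459)) + X(47) = (-137688 + 36*(-75)) + (-8 - 1022*47 + 2*47²) = (-137688 - 2700) + (-8 - 48034 + 2*2209) = -140388 + (-8 - 48034 + 4418) = -140388 - 43624 = -184012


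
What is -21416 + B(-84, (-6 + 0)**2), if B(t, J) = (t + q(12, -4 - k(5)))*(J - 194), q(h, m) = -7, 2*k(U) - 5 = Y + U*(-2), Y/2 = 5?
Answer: -7038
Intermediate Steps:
Y = 10 (Y = 2*5 = 10)
k(U) = 15/2 - U (k(U) = 5/2 + (10 + U*(-2))/2 = 5/2 + (10 - 2*U)/2 = 5/2 + (5 - U) = 15/2 - U)
B(t, J) = (-194 + J)*(-7 + t) (B(t, J) = (t - 7)*(J - 194) = (-7 + t)*(-194 + J) = (-194 + J)*(-7 + t))
-21416 + B(-84, (-6 + 0)**2) = -21416 + (1358 - 194*(-84) - 7*(-6 + 0)**2 + (-6 + 0)**2*(-84)) = -21416 + (1358 + 16296 - 7*(-6)**2 + (-6)**2*(-84)) = -21416 + (1358 + 16296 - 7*36 + 36*(-84)) = -21416 + (1358 + 16296 - 252 - 3024) = -21416 + 14378 = -7038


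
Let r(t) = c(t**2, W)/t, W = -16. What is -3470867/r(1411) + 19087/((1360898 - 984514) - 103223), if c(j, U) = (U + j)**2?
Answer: 10616773848100274/154675571204512575 ≈ 0.068639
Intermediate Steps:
r(t) = (-16 + t**2)**2/t
-3470867/r(1411) + 19087/((1360898 - 984514) - 103223) = -3470867*1411/(-16 + 1411**2)**2 + 19087/((1360898 - 984514) - 103223) = -3470867*1411/(-16 + 1990921)**2 + 19087/(376384 - 103223) = -3470867/((1/1411)*1990905**2) + 19087/273161 = -3470867/((1/1411)*3963702719025) + 19087*(1/273161) = -3470867/3963702719025/1411 + 19087/273161 = -3470867*1411/3963702719025 + 19087/273161 = -4897393337/3963702719025 + 19087/273161 = 10616773848100274/154675571204512575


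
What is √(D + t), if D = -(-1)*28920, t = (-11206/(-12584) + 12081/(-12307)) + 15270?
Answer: √3239461841811731/270754 ≈ 210.21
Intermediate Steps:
t = 90956555873/5956588 (t = (-11206*(-1/12584) + 12081*(-1/12307)) + 15270 = (431/484 - 12081/12307) + 15270 = -542887/5956588 + 15270 = 90956555873/5956588 ≈ 15270.)
D = 28920 (D = -1*(-28920) = 28920)
√(D + t) = √(28920 + 90956555873/5956588) = √(263221080833/5956588) = √3239461841811731/270754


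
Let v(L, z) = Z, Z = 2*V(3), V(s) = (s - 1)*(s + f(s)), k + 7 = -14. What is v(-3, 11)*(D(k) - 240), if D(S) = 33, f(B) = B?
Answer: -4968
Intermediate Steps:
k = -21 (k = -7 - 14 = -21)
V(s) = 2*s*(-1 + s) (V(s) = (s - 1)*(s + s) = (-1 + s)*(2*s) = 2*s*(-1 + s))
Z = 24 (Z = 2*(2*3*(-1 + 3)) = 2*(2*3*2) = 2*12 = 24)
v(L, z) = 24
v(-3, 11)*(D(k) - 240) = 24*(33 - 240) = 24*(-207) = -4968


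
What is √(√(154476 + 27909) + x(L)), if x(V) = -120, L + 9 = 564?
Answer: √(-120 + 3*√20265) ≈ 17.523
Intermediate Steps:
L = 555 (L = -9 + 564 = 555)
√(√(154476 + 27909) + x(L)) = √(√(154476 + 27909) - 120) = √(√182385 - 120) = √(3*√20265 - 120) = √(-120 + 3*√20265)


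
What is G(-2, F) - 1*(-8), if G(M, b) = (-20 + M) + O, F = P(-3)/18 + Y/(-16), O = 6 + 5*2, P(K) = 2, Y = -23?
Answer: 2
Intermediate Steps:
O = 16 (O = 6 + 10 = 16)
F = 223/144 (F = 2/18 - 23/(-16) = 2*(1/18) - 23*(-1/16) = ⅑ + 23/16 = 223/144 ≈ 1.5486)
G(M, b) = -4 + M (G(M, b) = (-20 + M) + 16 = -4 + M)
G(-2, F) - 1*(-8) = (-4 - 2) - 1*(-8) = -6 + 8 = 2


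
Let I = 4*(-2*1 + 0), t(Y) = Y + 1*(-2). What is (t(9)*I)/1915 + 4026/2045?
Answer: 1519054/783235 ≈ 1.9395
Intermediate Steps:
t(Y) = -2 + Y (t(Y) = Y - 2 = -2 + Y)
I = -8 (I = 4*(-2 + 0) = 4*(-2) = -8)
(t(9)*I)/1915 + 4026/2045 = ((-2 + 9)*(-8))/1915 + 4026/2045 = (7*(-8))*(1/1915) + 4026*(1/2045) = -56*1/1915 + 4026/2045 = -56/1915 + 4026/2045 = 1519054/783235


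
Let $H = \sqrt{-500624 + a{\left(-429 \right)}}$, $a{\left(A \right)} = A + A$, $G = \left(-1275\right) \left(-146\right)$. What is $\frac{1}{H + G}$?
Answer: $\frac{93075}{17326161991} - \frac{i \sqrt{501482}}{34652323982} \approx 5.3719 \cdot 10^{-6} - 2.0436 \cdot 10^{-8} i$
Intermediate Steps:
$G = 186150$
$a{\left(A \right)} = 2 A$
$H = i \sqrt{501482}$ ($H = \sqrt{-500624 + 2 \left(-429\right)} = \sqrt{-500624 - 858} = \sqrt{-501482} = i \sqrt{501482} \approx 708.15 i$)
$\frac{1}{H + G} = \frac{1}{i \sqrt{501482} + 186150} = \frac{1}{186150 + i \sqrt{501482}}$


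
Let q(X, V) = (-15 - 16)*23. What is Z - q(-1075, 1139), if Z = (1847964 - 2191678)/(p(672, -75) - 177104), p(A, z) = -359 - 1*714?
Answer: 127383915/178177 ≈ 714.93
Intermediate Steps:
p(A, z) = -1073 (p(A, z) = -359 - 714 = -1073)
Z = 343714/178177 (Z = (1847964 - 2191678)/(-1073 - 177104) = -343714/(-178177) = -343714*(-1/178177) = 343714/178177 ≈ 1.9291)
q(X, V) = -713 (q(X, V) = -31*23 = -713)
Z - q(-1075, 1139) = 343714/178177 - 1*(-713) = 343714/178177 + 713 = 127383915/178177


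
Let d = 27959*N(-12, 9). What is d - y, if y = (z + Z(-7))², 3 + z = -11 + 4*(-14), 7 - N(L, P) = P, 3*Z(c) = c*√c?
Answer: -547019/9 - 980*I*√7/3 ≈ -60780.0 - 864.28*I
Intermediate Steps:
Z(c) = c^(3/2)/3 (Z(c) = (c*√c)/3 = c^(3/2)/3)
N(L, P) = 7 - P
d = -55918 (d = 27959*(7 - 1*9) = 27959*(7 - 9) = 27959*(-2) = -55918)
z = -70 (z = -3 + (-11 + 4*(-14)) = -3 + (-11 - 56) = -3 - 67 = -70)
y = (-70 - 7*I*√7/3)² (y = (-70 + (-7)^(3/2)/3)² = (-70 + (-7*I*√7)/3)² = (-70 - 7*I*√7/3)² ≈ 4861.9 + 864.28*I)
d - y = -55918 - (43757/9 + 980*I*√7/3) = -55918 + (-43757/9 - 980*I*√7/3) = -547019/9 - 980*I*√7/3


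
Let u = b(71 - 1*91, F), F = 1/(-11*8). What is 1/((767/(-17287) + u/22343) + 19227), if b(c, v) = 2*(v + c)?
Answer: 288045956/5538246299843 ≈ 5.2010e-5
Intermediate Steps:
F = -1/88 (F = 1/(-88) = -1/88 ≈ -0.011364)
b(c, v) = 2*c + 2*v (b(c, v) = 2*(c + v) = 2*c + 2*v)
u = -1761/44 (u = 2*(71 - 1*91) + 2*(-1/88) = 2*(71 - 91) - 1/44 = 2*(-20) - 1/44 = -40 - 1/44 = -1761/44 ≈ -40.023)
1/((767/(-17287) + u/22343) + 19227) = 1/((767/(-17287) - 1761/44/22343) + 19227) = 1/((767*(-1/17287) - 1761/44*1/22343) + 19227) = 1/((-13/293 - 1761/983092) + 19227) = 1/(-13296169/288045956 + 19227) = 1/(5538246299843/288045956) = 288045956/5538246299843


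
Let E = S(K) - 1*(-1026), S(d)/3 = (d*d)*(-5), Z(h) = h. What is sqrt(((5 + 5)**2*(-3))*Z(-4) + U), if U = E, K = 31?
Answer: I*sqrt(12189) ≈ 110.4*I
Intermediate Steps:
S(d) = -15*d**2 (S(d) = 3*((d*d)*(-5)) = 3*(d**2*(-5)) = 3*(-5*d**2) = -15*d**2)
E = -13389 (E = -15*31**2 - 1*(-1026) = -15*961 + 1026 = -14415 + 1026 = -13389)
U = -13389
sqrt(((5 + 5)**2*(-3))*Z(-4) + U) = sqrt(((5 + 5)**2*(-3))*(-4) - 13389) = sqrt((10**2*(-3))*(-4) - 13389) = sqrt((100*(-3))*(-4) - 13389) = sqrt(-300*(-4) - 13389) = sqrt(1200 - 13389) = sqrt(-12189) = I*sqrt(12189)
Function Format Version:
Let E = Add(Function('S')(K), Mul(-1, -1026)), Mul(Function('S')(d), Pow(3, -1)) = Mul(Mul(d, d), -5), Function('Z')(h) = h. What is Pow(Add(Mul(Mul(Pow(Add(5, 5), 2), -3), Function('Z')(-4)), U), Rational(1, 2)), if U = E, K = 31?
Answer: Mul(I, Pow(12189, Rational(1, 2))) ≈ Mul(110.40, I)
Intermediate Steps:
Function('S')(d) = Mul(-15, Pow(d, 2)) (Function('S')(d) = Mul(3, Mul(Mul(d, d), -5)) = Mul(3, Mul(Pow(d, 2), -5)) = Mul(3, Mul(-5, Pow(d, 2))) = Mul(-15, Pow(d, 2)))
E = -13389 (E = Add(Mul(-15, Pow(31, 2)), Mul(-1, -1026)) = Add(Mul(-15, 961), 1026) = Add(-14415, 1026) = -13389)
U = -13389
Pow(Add(Mul(Mul(Pow(Add(5, 5), 2), -3), Function('Z')(-4)), U), Rational(1, 2)) = Pow(Add(Mul(Mul(Pow(Add(5, 5), 2), -3), -4), -13389), Rational(1, 2)) = Pow(Add(Mul(Mul(Pow(10, 2), -3), -4), -13389), Rational(1, 2)) = Pow(Add(Mul(Mul(100, -3), -4), -13389), Rational(1, 2)) = Pow(Add(Mul(-300, -4), -13389), Rational(1, 2)) = Pow(Add(1200, -13389), Rational(1, 2)) = Pow(-12189, Rational(1, 2)) = Mul(I, Pow(12189, Rational(1, 2)))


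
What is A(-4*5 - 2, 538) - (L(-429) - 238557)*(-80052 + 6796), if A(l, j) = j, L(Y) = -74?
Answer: -17481151998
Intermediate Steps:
A(-4*5 - 2, 538) - (L(-429) - 238557)*(-80052 + 6796) = 538 - (-74 - 238557)*(-80052 + 6796) = 538 - (-238631)*(-73256) = 538 - 1*17481152536 = 538 - 17481152536 = -17481151998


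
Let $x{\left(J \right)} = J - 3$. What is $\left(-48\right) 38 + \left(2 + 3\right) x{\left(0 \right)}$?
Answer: $-1839$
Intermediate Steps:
$x{\left(J \right)} = -3 + J$
$\left(-48\right) 38 + \left(2 + 3\right) x{\left(0 \right)} = \left(-48\right) 38 + \left(2 + 3\right) \left(-3 + 0\right) = -1824 + 5 \left(-3\right) = -1824 - 15 = -1839$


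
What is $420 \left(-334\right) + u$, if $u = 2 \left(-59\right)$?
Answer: $-140398$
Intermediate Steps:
$u = -118$
$420 \left(-334\right) + u = 420 \left(-334\right) - 118 = -140280 - 118 = -140398$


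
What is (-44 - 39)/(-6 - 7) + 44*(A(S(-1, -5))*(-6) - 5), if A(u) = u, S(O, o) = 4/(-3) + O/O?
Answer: -1633/13 ≈ -125.62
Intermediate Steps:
S(O, o) = -⅓ (S(O, o) = 4*(-⅓) + 1 = -4/3 + 1 = -⅓)
(-44 - 39)/(-6 - 7) + 44*(A(S(-1, -5))*(-6) - 5) = (-44 - 39)/(-6 - 7) + 44*(-⅓*(-6) - 5) = -83/(-13) + 44*(2 - 5) = -83*(-1/13) + 44*(-3) = 83/13 - 132 = -1633/13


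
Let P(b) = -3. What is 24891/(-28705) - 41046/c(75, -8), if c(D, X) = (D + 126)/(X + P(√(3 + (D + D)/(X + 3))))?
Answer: 4318492213/1923235 ≈ 2245.4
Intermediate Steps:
c(D, X) = (126 + D)/(-3 + X) (c(D, X) = (D + 126)/(X - 3) = (126 + D)/(-3 + X))
24891/(-28705) - 41046/c(75, -8) = 24891/(-28705) - 41046*(-3 - 8)/(126 + 75) = 24891*(-1/28705) - 41046/(201/(-11)) = -24891/28705 - 41046/((-1/11*201)) = -24891/28705 - 41046/(-201/11) = -24891/28705 - 41046*(-11/201) = -24891/28705 + 150502/67 = 4318492213/1923235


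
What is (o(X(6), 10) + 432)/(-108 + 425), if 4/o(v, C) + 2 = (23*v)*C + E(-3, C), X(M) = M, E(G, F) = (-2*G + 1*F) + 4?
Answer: 301970/221583 ≈ 1.3628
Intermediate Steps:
E(G, F) = 4 + F - 2*G (E(G, F) = (-2*G + F) + 4 = (F - 2*G) + 4 = 4 + F - 2*G)
o(v, C) = 4/(8 + C + 23*C*v) (o(v, C) = 4/(-2 + ((23*v)*C + (4 + C - 2*(-3)))) = 4/(-2 + (23*C*v + (4 + C + 6))) = 4/(-2 + (23*C*v + (10 + C))) = 4/(-2 + (10 + C + 23*C*v)) = 4/(8 + C + 23*C*v))
(o(X(6), 10) + 432)/(-108 + 425) = (4/(8 + 10 + 23*10*6) + 432)/(-108 + 425) = (4/(8 + 10 + 1380) + 432)/317 = (4/1398 + 432)*(1/317) = (4*(1/1398) + 432)*(1/317) = (2/699 + 432)*(1/317) = (301970/699)*(1/317) = 301970/221583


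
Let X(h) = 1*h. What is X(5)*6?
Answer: 30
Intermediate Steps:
X(h) = h
X(5)*6 = 5*6 = 30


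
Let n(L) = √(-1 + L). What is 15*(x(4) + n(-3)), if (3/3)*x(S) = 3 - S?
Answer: -15 + 30*I ≈ -15.0 + 30.0*I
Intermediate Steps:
x(S) = 3 - S
15*(x(4) + n(-3)) = 15*((3 - 1*4) + √(-1 - 3)) = 15*((3 - 4) + √(-4)) = 15*(-1 + 2*I) = -15 + 30*I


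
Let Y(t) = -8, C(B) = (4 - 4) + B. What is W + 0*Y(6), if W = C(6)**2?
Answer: 36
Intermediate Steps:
C(B) = B (C(B) = 0 + B = B)
W = 36 (W = 6**2 = 36)
W + 0*Y(6) = 36 + 0*(-8) = 36 + 0 = 36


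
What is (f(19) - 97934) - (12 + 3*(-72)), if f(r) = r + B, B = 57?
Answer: -97654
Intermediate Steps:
f(r) = 57 + r (f(r) = r + 57 = 57 + r)
(f(19) - 97934) - (12 + 3*(-72)) = ((57 + 19) - 97934) - (12 + 3*(-72)) = (76 - 97934) - (12 - 216) = -97858 - 1*(-204) = -97858 + 204 = -97654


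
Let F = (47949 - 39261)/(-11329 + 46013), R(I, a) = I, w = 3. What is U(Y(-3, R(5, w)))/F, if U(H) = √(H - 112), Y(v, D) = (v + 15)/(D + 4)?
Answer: 8671*I*√249/3258 ≈ 41.997*I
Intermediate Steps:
Y(v, D) = (15 + v)/(4 + D)
F = 2172/8671 (F = 8688/34684 = 8688*(1/34684) = 2172/8671 ≈ 0.25049)
U(H) = √(-112 + H)
U(Y(-3, R(5, w)))/F = √(-112 + (15 - 3)/(4 + 5))/(2172/8671) = √(-112 + 12/9)*(8671/2172) = √(-112 + (⅑)*12)*(8671/2172) = √(-112 + 4/3)*(8671/2172) = √(-332/3)*(8671/2172) = (2*I*√249/3)*(8671/2172) = 8671*I*√249/3258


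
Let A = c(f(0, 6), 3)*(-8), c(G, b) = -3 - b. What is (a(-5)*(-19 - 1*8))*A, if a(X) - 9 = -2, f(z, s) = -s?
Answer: -9072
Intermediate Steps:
a(X) = 7 (a(X) = 9 - 2 = 7)
A = 48 (A = (-3 - 1*3)*(-8) = (-3 - 3)*(-8) = -6*(-8) = 48)
(a(-5)*(-19 - 1*8))*A = (7*(-19 - 1*8))*48 = (7*(-19 - 8))*48 = (7*(-27))*48 = -189*48 = -9072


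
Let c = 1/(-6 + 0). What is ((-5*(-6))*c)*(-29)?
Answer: 145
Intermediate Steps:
c = -⅙ (c = 1/(-6) = -⅙ ≈ -0.16667)
((-5*(-6))*c)*(-29) = (-5*(-6)*(-⅙))*(-29) = (30*(-⅙))*(-29) = -5*(-29) = 145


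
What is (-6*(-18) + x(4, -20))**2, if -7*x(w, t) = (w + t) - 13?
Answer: 616225/49 ≈ 12576.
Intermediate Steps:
x(w, t) = 13/7 - t/7 - w/7 (x(w, t) = -((w + t) - 13)/7 = -((t + w) - 13)/7 = -(-13 + t + w)/7 = 13/7 - t/7 - w/7)
(-6*(-18) + x(4, -20))**2 = (-6*(-18) + (13/7 - 1/7*(-20) - 1/7*4))**2 = (108 + (13/7 + 20/7 - 4/7))**2 = (108 + 29/7)**2 = (785/7)**2 = 616225/49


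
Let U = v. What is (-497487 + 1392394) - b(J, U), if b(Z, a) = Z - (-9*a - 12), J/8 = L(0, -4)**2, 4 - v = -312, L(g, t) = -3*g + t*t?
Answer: 890003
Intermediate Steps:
L(g, t) = t**2 - 3*g (L(g, t) = -3*g + t**2 = t**2 - 3*g)
v = 316 (v = 4 - 1*(-312) = 4 + 312 = 316)
U = 316
J = 2048 (J = 8*((-4)**2 - 3*0)**2 = 8*(16 + 0)**2 = 8*16**2 = 8*256 = 2048)
b(Z, a) = 12 + Z + 9*a (b(Z, a) = Z - (-12 - 9*a) = Z + (12 + 9*a) = 12 + Z + 9*a)
(-497487 + 1392394) - b(J, U) = (-497487 + 1392394) - (12 + 2048 + 9*316) = 894907 - (12 + 2048 + 2844) = 894907 - 1*4904 = 894907 - 4904 = 890003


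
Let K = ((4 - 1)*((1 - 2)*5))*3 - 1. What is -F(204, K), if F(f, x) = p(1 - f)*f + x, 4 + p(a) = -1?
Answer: 1066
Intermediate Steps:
p(a) = -5 (p(a) = -4 - 1 = -5)
K = -46 (K = (3*(-1*5))*3 - 1 = (3*(-5))*3 - 1 = -15*3 - 1 = -45 - 1 = -46)
F(f, x) = x - 5*f (F(f, x) = -5*f + x = x - 5*f)
-F(204, K) = -(-46 - 5*204) = -(-46 - 1020) = -1*(-1066) = 1066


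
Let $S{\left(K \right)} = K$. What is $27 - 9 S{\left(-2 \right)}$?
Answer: $45$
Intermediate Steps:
$27 - 9 S{\left(-2 \right)} = 27 - -18 = 27 + 18 = 45$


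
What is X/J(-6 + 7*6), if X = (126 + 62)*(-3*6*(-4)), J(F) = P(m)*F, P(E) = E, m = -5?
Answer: -376/5 ≈ -75.200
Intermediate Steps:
J(F) = -5*F
X = 13536 (X = 188*(-18*(-4)) = 188*72 = 13536)
X/J(-6 + 7*6) = 13536/((-5*(-6 + 7*6))) = 13536/((-5*(-6 + 42))) = 13536/((-5*36)) = 13536/(-180) = 13536*(-1/180) = -376/5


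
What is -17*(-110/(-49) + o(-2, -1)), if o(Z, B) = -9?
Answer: 5627/49 ≈ 114.84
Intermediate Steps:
-17*(-110/(-49) + o(-2, -1)) = -17*(-110/(-49) - 9) = -17*(-110*(-1/49) - 9) = -17*(110/49 - 9) = -17*(-331/49) = 5627/49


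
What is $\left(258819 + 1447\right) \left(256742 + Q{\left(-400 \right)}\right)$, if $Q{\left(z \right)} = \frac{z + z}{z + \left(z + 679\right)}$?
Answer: $\frac{8085575030812}{121} \approx 6.6823 \cdot 10^{10}$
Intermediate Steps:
$Q{\left(z \right)} = \frac{2 z}{679 + 2 z}$ ($Q{\left(z \right)} = \frac{2 z}{z + \left(679 + z\right)} = \frac{2 z}{679 + 2 z}$)
$\left(258819 + 1447\right) \left(256742 + Q{\left(-400 \right)}\right) = \left(258819 + 1447\right) \left(256742 + 2 \left(-400\right) \frac{1}{679 + 2 \left(-400\right)}\right) = 260266 \left(256742 + 2 \left(-400\right) \frac{1}{679 - 800}\right) = 260266 \left(256742 + 2 \left(-400\right) \frac{1}{-121}\right) = 260266 \left(256742 + 2 \left(-400\right) \left(- \frac{1}{121}\right)\right) = 260266 \left(256742 + \frac{800}{121}\right) = 260266 \cdot \frac{31066582}{121} = \frac{8085575030812}{121}$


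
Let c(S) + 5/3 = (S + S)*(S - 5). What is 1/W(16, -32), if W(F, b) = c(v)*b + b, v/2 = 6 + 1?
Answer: -3/24128 ≈ -0.00012434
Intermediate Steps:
v = 14 (v = 2*(6 + 1) = 2*7 = 14)
c(S) = -5/3 + 2*S*(-5 + S) (c(S) = -5/3 + (S + S)*(S - 5) = -5/3 + (2*S)*(-5 + S) = -5/3 + 2*S*(-5 + S))
W(F, b) = 754*b/3 (W(F, b) = (-5/3 - 10*14 + 2*14**2)*b + b = (-5/3 - 140 + 2*196)*b + b = (-5/3 - 140 + 392)*b + b = 751*b/3 + b = 754*b/3)
1/W(16, -32) = 1/((754/3)*(-32)) = 1/(-24128/3) = -3/24128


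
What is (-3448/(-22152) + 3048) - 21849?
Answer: -52059538/2769 ≈ -18801.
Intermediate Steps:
(-3448/(-22152) + 3048) - 21849 = (-3448*(-1/22152) + 3048) - 21849 = (431/2769 + 3048) - 21849 = 8440343/2769 - 21849 = -52059538/2769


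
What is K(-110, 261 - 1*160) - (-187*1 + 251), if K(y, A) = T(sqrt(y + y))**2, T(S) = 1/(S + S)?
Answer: -56321/880 ≈ -64.001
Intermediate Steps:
T(S) = 1/(2*S)
K(y, A) = 1/(8*y) (K(y, A) = (1/(2*(sqrt(y + y))))**2 = (1/(2*(sqrt(2*y))))**2 = (1/(2*((sqrt(2)*sqrt(y)))))**2 = ((sqrt(2)/(2*sqrt(y)))/2)**2 = (sqrt(2)/(4*sqrt(y)))**2 = 1/(8*y))
K(-110, 261 - 1*160) - (-187*1 + 251) = (1/8)/(-110) - (-187*1 + 251) = (1/8)*(-1/110) - (-187 + 251) = -1/880 - 1*64 = -1/880 - 64 = -56321/880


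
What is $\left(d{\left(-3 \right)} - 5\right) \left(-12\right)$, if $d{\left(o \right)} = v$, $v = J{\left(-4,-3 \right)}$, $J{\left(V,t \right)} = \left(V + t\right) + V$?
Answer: $192$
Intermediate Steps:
$J{\left(V,t \right)} = t + 2 V$
$v = -11$ ($v = -3 + 2 \left(-4\right) = -3 - 8 = -11$)
$d{\left(o \right)} = -11$
$\left(d{\left(-3 \right)} - 5\right) \left(-12\right) = \left(-11 - 5\right) \left(-12\right) = \left(-16\right) \left(-12\right) = 192$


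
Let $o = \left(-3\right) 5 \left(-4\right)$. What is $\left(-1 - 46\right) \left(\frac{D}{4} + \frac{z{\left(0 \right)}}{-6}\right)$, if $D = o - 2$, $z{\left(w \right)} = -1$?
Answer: $- \frac{2068}{3} \approx -689.33$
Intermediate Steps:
$o = 60$ ($o = \left(-15\right) \left(-4\right) = 60$)
$D = 58$ ($D = 60 - 2 = 58$)
$\left(-1 - 46\right) \left(\frac{D}{4} + \frac{z{\left(0 \right)}}{-6}\right) = \left(-1 - 46\right) \left(\frac{58}{4} - \frac{1}{-6}\right) = - 47 \left(58 \cdot \frac{1}{4} - - \frac{1}{6}\right) = - 47 \left(\frac{29}{2} + \frac{1}{6}\right) = \left(-47\right) \frac{44}{3} = - \frac{2068}{3}$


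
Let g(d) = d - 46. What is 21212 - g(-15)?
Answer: 21273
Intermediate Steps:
g(d) = -46 + d
21212 - g(-15) = 21212 - (-46 - 15) = 21212 - 1*(-61) = 21212 + 61 = 21273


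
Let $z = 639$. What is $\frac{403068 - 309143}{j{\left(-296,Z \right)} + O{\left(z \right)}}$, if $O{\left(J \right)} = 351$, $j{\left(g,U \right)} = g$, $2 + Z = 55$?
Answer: $\frac{18785}{11} \approx 1707.7$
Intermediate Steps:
$Z = 53$ ($Z = -2 + 55 = 53$)
$\frac{403068 - 309143}{j{\left(-296,Z \right)} + O{\left(z \right)}} = \frac{403068 - 309143}{-296 + 351} = \frac{93925}{55} = 93925 \cdot \frac{1}{55} = \frac{18785}{11}$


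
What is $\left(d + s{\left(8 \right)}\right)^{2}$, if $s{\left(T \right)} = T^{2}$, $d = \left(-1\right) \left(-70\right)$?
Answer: $17956$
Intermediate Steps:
$d = 70$
$\left(d + s{\left(8 \right)}\right)^{2} = \left(70 + 8^{2}\right)^{2} = \left(70 + 64\right)^{2} = 134^{2} = 17956$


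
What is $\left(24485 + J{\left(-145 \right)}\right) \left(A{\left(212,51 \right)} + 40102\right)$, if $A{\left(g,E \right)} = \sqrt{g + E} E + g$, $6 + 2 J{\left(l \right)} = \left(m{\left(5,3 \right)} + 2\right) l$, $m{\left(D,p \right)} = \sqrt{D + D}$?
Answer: $\frac{3 \left(13438 + 17 \sqrt{263}\right) \left(48674 - 145 \sqrt{10}\right)}{2} \approx 9.9182 \cdot 10^{8}$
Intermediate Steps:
$m{\left(D,p \right)} = \sqrt{2} \sqrt{D}$ ($m{\left(D,p \right)} = \sqrt{2 D} = \sqrt{2} \sqrt{D}$)
$J{\left(l \right)} = -3 + \frac{l \left(2 + \sqrt{10}\right)}{2}$ ($J{\left(l \right)} = -3 + \frac{\left(\sqrt{2} \sqrt{5} + 2\right) l}{2} = -3 + \frac{\left(\sqrt{10} + 2\right) l}{2} = -3 + \frac{\left(2 + \sqrt{10}\right) l}{2} = -3 + \frac{l \left(2 + \sqrt{10}\right)}{2}$)
$A{\left(g,E \right)} = g + E \sqrt{E + g}$ ($A{\left(g,E \right)} = \sqrt{E + g} E + g = E \sqrt{E + g} + g = g + E \sqrt{E + g}$)
$\left(24485 + J{\left(-145 \right)}\right) \left(A{\left(212,51 \right)} + 40102\right) = \left(24485 - \left(148 + \frac{145 \sqrt{10}}{2}\right)\right) \left(\left(212 + 51 \sqrt{51 + 212}\right) + 40102\right) = \left(24485 - \left(148 + \frac{145 \sqrt{10}}{2}\right)\right) \left(\left(212 + 51 \sqrt{263}\right) + 40102\right) = \left(24485 - \left(148 + \frac{145 \sqrt{10}}{2}\right)\right) \left(40314 + 51 \sqrt{263}\right) = \left(24337 - \frac{145 \sqrt{10}}{2}\right) \left(40314 + 51 \sqrt{263}\right)$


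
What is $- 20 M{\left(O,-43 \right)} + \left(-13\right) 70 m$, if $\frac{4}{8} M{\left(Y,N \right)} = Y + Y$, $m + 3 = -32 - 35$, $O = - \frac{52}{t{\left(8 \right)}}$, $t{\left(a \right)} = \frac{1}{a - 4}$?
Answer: $80340$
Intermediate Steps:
$t{\left(a \right)} = \frac{1}{-4 + a}$
$O = -208$ ($O = - \frac{52}{\frac{1}{-4 + 8}} = - \frac{52}{\frac{1}{4}} = - 52 \frac{1}{\frac{1}{4}} = \left(-52\right) 4 = -208$)
$m = -70$ ($m = -3 - 67 = -70$)
$M{\left(Y,N \right)} = 4 Y$ ($M{\left(Y,N \right)} = 2 \left(Y + Y\right) = 2 \cdot 2 Y = 4 Y$)
$- 20 M{\left(O,-43 \right)} + \left(-13\right) 70 m = - 20 \cdot 4 \left(-208\right) + \left(-13\right) 70 \left(-70\right) = \left(-20\right) \left(-832\right) - -63700 = 16640 + 63700 = 80340$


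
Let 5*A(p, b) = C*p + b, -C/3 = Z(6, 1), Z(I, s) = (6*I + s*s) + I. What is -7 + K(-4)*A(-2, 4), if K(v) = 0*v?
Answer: -7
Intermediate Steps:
Z(I, s) = s**2 + 7*I (Z(I, s) = (6*I + s**2) + I = (s**2 + 6*I) + I = s**2 + 7*I)
C = -129 (C = -3*(1**2 + 7*6) = -3*(1 + 42) = -3*43 = -129)
K(v) = 0
A(p, b) = -129*p/5 + b/5 (A(p, b) = (-129*p + b)/5 = (b - 129*p)/5 = -129*p/5 + b/5)
-7 + K(-4)*A(-2, 4) = -7 + 0*(-129/5*(-2) + (1/5)*4) = -7 + 0*(258/5 + 4/5) = -7 + 0*(262/5) = -7 + 0 = -7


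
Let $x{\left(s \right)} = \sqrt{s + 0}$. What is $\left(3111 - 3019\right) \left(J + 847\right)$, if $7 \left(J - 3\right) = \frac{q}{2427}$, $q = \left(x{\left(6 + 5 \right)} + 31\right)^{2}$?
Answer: $\frac{442876408}{5663} + \frac{5704 \sqrt{11}}{16989} \approx 78206.0$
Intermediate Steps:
$x{\left(s \right)} = \sqrt{s}$
$q = \left(31 + \sqrt{11}\right)^{2}$ ($q = \left(\sqrt{6 + 5} + 31\right)^{2} = \left(\sqrt{11} + 31\right)^{2} = \left(31 + \sqrt{11}\right)^{2} \approx 1177.6$)
$J = 3 + \frac{\left(31 + \sqrt{11}\right)^{2}}{16989}$ ($J = 3 + \frac{\left(31 + \sqrt{11}\right)^{2} \cdot \frac{1}{2427}}{7} = 3 + \frac{\frac{1}{2427} \left(31 + \sqrt{11}\right)^{2}}{7} = 3 + \frac{\left(31 + \sqrt{11}\right)^{2}}{16989} \approx 3.0693$)
$\left(3111 - 3019\right) \left(J + 847\right) = \left(3111 - 3019\right) \left(\left(\frac{17313}{5663} + \frac{62 \sqrt{11}}{16989}\right) + 847\right) = 92 \left(\frac{4813874}{5663} + \frac{62 \sqrt{11}}{16989}\right) = \frac{442876408}{5663} + \frac{5704 \sqrt{11}}{16989}$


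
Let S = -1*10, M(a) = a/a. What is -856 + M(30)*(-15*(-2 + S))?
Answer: -676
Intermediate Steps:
M(a) = 1
S = -10
-856 + M(30)*(-15*(-2 + S)) = -856 + 1*(-15*(-2 - 10)) = -856 + 1*(-15*(-12)) = -856 + 1*180 = -856 + 180 = -676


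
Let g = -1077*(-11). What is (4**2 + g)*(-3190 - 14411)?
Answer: -208800663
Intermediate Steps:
g = 11847
(4**2 + g)*(-3190 - 14411) = (4**2 + 11847)*(-3190 - 14411) = (16 + 11847)*(-17601) = 11863*(-17601) = -208800663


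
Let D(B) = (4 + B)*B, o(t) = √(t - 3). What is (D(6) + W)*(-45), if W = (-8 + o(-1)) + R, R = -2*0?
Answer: -2340 - 90*I ≈ -2340.0 - 90.0*I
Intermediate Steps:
o(t) = √(-3 + t)
D(B) = B*(4 + B)
R = 0
W = -8 + 2*I (W = (-8 + √(-3 - 1)) + 0 = (-8 + √(-4)) + 0 = (-8 + 2*I) + 0 = -8 + 2*I ≈ -8.0 + 2.0*I)
(D(6) + W)*(-45) = (6*(4 + 6) + (-8 + 2*I))*(-45) = (6*10 + (-8 + 2*I))*(-45) = (60 + (-8 + 2*I))*(-45) = (52 + 2*I)*(-45) = -2340 - 90*I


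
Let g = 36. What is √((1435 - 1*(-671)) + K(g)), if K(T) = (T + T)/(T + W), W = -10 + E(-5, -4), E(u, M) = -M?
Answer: √52710/5 ≈ 45.917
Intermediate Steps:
W = -6 (W = -10 - 1*(-4) = -10 + 4 = -6)
K(T) = 2*T/(-6 + T) (K(T) = (T + T)/(T - 6) = (2*T)/(-6 + T) = 2*T/(-6 + T))
√((1435 - 1*(-671)) + K(g)) = √((1435 - 1*(-671)) + 2*36/(-6 + 36)) = √((1435 + 671) + 2*36/30) = √(2106 + 2*36*(1/30)) = √(2106 + 12/5) = √(10542/5) = √52710/5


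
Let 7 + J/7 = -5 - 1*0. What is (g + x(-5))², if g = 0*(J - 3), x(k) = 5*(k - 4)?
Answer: 2025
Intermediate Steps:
J = -84 (J = -49 + 7*(-5 - 1*0) = -49 + 7*(-5 + 0) = -49 + 7*(-5) = -49 - 35 = -84)
x(k) = -20 + 5*k (x(k) = 5*(-4 + k) = -20 + 5*k)
g = 0 (g = 0*(-84 - 3) = 0*(-87) = 0)
(g + x(-5))² = (0 + (-20 + 5*(-5)))² = (0 + (-20 - 25))² = (0 - 45)² = (-45)² = 2025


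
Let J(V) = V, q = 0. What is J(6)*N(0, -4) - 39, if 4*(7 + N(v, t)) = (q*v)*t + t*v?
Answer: -81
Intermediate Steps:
N(v, t) = -7 + t*v/4 (N(v, t) = -7 + ((0*v)*t + t*v)/4 = -7 + (0*t + t*v)/4 = -7 + (0 + t*v)/4 = -7 + (t*v)/4 = -7 + t*v/4)
J(6)*N(0, -4) - 39 = 6*(-7 + (¼)*(-4)*0) - 39 = 6*(-7 + 0) - 39 = 6*(-7) - 39 = -42 - 39 = -81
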